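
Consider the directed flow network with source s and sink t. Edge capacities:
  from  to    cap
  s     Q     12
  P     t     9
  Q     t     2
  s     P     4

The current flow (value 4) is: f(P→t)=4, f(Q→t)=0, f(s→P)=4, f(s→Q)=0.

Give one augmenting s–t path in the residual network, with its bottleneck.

s→Q→t, bottleneck 2

Residual along s→Q→t: s→Q: 12, Q→t: 2.
Bottleneck = min = 2.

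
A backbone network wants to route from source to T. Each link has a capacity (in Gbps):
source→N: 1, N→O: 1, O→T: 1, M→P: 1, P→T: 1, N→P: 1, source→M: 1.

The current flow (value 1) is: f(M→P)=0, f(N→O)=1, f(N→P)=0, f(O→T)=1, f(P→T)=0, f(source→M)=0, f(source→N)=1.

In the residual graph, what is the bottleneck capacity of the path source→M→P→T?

1

Residual capacities along the path: source→M: 1, M→P: 1, P→T: 1.
Minimum is 1.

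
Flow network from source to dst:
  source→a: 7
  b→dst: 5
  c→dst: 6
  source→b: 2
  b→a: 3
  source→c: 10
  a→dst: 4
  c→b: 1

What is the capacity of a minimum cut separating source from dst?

13

Max flow = 13 (via 4 augmenting paths).
In the residual at optimum, the set reachable from source is {a, c, source}.
Cut edges: source→b (cap 2), c→b (cap 1), c→dst (cap 6), a→dst (cap 4). Sum = 13.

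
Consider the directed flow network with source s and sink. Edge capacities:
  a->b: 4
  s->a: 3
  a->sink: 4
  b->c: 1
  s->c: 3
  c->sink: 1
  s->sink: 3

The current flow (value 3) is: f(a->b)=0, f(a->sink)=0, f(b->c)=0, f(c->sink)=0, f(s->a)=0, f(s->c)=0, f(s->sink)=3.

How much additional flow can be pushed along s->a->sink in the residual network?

3

Residual capacities along the path: s->a: 3, a->sink: 4.
Minimum is 3.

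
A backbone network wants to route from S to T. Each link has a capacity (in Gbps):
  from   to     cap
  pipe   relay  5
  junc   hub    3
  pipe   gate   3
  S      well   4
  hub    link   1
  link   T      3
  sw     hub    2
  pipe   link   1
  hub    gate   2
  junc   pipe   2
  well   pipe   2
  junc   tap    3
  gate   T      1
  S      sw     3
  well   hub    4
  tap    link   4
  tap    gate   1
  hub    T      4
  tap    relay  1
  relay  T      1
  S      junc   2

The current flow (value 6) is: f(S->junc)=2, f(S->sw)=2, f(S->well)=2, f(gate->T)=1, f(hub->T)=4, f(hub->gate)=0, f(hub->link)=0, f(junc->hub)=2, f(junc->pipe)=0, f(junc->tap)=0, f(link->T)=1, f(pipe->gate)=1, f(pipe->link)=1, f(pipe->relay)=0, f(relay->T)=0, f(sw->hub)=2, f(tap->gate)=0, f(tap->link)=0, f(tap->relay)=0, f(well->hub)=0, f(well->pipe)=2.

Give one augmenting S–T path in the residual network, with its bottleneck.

Residual along S->well->hub->link->T: S->well: 2, well->hub: 4, hub->link: 1, link->T: 2.
Bottleneck = min = 1.

S->well->hub->link->T, bottleneck 1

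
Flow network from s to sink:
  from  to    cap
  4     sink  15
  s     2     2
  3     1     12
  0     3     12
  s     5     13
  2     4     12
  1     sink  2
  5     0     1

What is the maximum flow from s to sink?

Augment s→2→4→sink: bottleneck 2. Total 2.
Augment s→5→0→3→1→sink: bottleneck 1. Total 3.
No augmenting path remains in the residual graph.

3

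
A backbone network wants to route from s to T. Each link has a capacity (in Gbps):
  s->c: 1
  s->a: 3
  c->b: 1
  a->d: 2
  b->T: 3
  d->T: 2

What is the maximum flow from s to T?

Augment s->a->d->T: bottleneck 2. Total 2.
Augment s->c->b->T: bottleneck 1. Total 3.
No augmenting path remains in the residual graph.

3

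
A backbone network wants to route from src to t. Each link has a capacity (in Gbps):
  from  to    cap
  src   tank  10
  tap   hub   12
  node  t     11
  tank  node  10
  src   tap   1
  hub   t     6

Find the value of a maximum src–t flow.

Augment src→tap→hub→t: bottleneck 1. Total 1.
Augment src→tank→node→t: bottleneck 10. Total 11.
No augmenting path remains in the residual graph.

11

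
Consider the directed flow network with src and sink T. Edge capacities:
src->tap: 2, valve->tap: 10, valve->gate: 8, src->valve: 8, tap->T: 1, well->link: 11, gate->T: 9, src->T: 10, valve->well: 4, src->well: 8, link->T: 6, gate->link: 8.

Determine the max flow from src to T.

25

Augment src->T: bottleneck 10. Total 10.
Augment src->tap->T: bottleneck 1. Total 11.
Augment src->valve->gate->T: bottleneck 8. Total 19.
Augment src->well->link->T: bottleneck 6. Total 25.
No augmenting path remains in the residual graph.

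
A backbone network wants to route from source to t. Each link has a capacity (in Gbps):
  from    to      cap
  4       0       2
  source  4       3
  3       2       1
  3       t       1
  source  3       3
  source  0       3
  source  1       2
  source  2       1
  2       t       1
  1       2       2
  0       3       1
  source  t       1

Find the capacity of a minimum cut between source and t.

3

Max flow = 3 (via 3 augmenting paths).
In the residual at optimum, the set reachable from source is {0, 1, 2, 3, 4, source}.
Cut edges: source->t (cap 1), 3->t (cap 1), 2->t (cap 1). Sum = 3.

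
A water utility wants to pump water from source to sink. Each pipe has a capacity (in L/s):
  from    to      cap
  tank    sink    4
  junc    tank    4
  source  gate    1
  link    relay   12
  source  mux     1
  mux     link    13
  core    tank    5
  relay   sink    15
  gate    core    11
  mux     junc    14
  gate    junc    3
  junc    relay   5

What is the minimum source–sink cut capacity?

2

Max flow = 2 (via 2 augmenting paths).
In the residual at optimum, the set reachable from source is {source}.
Cut edges: source→gate (cap 1), source→mux (cap 1). Sum = 2.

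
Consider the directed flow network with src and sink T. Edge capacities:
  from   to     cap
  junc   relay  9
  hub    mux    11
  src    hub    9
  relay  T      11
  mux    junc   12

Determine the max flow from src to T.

9

Augment src→hub→mux→junc→relay→T: bottleneck 9. Total 9.
No augmenting path remains in the residual graph.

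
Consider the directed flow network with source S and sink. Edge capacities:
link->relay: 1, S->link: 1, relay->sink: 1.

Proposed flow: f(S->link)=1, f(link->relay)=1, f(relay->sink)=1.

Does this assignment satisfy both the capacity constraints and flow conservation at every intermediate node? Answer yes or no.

Yes

Every edge has 0 ≤ f(e) ≤ cap(e).
At each intermediate node, inflow equals outflow.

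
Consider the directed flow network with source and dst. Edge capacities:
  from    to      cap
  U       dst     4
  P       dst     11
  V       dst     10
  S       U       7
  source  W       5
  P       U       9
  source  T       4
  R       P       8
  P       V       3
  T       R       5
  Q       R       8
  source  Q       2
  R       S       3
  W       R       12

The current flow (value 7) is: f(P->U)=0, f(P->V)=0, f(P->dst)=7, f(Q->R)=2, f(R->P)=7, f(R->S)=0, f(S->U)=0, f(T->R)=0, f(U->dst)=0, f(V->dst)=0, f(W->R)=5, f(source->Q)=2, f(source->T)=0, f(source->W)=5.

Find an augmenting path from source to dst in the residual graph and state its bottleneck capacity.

Residual along source->T->R->P->dst: source->T: 4, T->R: 5, R->P: 1, P->dst: 4.
Bottleneck = min = 1.

source->T->R->P->dst, bottleneck 1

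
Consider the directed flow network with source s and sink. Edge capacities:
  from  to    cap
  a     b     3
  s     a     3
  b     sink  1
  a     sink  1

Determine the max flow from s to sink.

2

Augment s→a→sink: bottleneck 1. Total 1.
Augment s→a→b→sink: bottleneck 1. Total 2.
No augmenting path remains in the residual graph.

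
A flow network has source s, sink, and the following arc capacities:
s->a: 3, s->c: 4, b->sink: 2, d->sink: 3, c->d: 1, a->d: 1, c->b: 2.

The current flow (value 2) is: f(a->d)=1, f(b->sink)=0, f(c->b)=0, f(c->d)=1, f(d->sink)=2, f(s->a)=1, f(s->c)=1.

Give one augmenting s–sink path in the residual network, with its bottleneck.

s->c->b->sink, bottleneck 2

Residual along s->c->b->sink: s->c: 3, c->b: 2, b->sink: 2.
Bottleneck = min = 2.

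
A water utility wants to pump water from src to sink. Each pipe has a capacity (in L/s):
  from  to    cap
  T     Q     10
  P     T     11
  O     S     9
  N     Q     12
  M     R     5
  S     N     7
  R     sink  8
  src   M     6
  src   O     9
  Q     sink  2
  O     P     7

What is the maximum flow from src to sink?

7

Augment src->M->R->sink: bottleneck 5. Total 5.
Augment src->O->P->T->Q->sink: bottleneck 2. Total 7.
No augmenting path remains in the residual graph.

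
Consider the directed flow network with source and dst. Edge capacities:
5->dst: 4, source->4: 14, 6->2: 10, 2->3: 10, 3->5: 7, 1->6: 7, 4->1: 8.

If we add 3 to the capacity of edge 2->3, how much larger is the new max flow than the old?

Original max flow = 4.
Edge 2->3 does not cross the min cut (source side {1, 2, 3, 4, 5, 6, source}), so extra capacity there cannot help.
New max flow = 4. Increase = 0.

0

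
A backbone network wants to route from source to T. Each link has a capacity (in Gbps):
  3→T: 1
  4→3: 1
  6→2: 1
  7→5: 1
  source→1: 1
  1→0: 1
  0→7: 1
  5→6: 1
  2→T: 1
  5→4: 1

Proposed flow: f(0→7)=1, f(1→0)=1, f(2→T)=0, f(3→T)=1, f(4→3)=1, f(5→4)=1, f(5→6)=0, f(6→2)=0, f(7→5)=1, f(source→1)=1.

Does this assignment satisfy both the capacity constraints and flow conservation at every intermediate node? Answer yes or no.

Every edge has 0 ≤ f(e) ≤ cap(e).
At each intermediate node, inflow equals outflow.

Yes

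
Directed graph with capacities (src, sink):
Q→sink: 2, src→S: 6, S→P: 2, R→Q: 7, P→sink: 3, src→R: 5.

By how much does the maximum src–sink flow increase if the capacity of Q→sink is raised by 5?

3

Original max flow = 4.
After raising cap(Q→sink), augmenting paths through that edge carry 3 more units.
New max flow = 7. Increase = 3.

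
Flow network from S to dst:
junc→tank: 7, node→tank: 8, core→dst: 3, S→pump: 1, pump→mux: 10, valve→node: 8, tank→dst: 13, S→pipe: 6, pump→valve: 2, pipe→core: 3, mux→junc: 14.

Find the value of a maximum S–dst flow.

Augment S→pipe→core→dst: bottleneck 3. Total 3.
Augment S→pump→valve→node→tank→dst: bottleneck 1. Total 4.
No augmenting path remains in the residual graph.

4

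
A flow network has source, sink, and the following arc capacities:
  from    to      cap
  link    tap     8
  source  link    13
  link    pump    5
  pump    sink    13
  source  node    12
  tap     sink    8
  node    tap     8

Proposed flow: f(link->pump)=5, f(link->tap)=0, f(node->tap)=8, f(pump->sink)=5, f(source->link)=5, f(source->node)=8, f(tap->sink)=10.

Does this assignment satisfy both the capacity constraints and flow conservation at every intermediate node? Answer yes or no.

No

Capacity violated on tap->sink: flow 10 > capacity 8.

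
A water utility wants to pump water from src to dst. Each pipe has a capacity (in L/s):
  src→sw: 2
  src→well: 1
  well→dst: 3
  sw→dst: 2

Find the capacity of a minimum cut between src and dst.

Max flow = 3 (via 2 augmenting paths).
In the residual at optimum, the set reachable from src is {src}.
Cut edges: src→sw (cap 2), src→well (cap 1). Sum = 3.

3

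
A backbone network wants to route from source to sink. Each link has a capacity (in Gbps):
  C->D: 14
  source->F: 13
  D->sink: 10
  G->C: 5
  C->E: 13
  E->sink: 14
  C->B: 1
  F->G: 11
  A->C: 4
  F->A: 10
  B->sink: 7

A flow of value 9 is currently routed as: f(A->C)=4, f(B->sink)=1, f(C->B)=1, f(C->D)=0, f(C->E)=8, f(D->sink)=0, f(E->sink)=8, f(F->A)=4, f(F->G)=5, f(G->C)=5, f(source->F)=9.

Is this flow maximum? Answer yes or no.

Yes

Residual reachable from source: {A, F, G, source}; sink is not reachable.
Saturated cut: A->C, G->C with total capacity 9 = current flow value. Flow is maximum.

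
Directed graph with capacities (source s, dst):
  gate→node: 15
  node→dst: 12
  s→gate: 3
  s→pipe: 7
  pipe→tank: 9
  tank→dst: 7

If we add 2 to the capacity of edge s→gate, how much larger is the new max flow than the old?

Original max flow = 10.
After raising cap(s→gate), augmenting paths through that edge carry 2 more units.
New max flow = 12. Increase = 2.

2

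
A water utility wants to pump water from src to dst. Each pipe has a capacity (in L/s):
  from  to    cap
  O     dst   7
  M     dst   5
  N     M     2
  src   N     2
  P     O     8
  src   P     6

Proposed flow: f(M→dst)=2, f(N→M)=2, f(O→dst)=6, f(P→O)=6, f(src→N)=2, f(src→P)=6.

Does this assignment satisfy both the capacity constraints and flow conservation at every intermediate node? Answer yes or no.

Every edge has 0 ≤ f(e) ≤ cap(e).
At each intermediate node, inflow equals outflow.

Yes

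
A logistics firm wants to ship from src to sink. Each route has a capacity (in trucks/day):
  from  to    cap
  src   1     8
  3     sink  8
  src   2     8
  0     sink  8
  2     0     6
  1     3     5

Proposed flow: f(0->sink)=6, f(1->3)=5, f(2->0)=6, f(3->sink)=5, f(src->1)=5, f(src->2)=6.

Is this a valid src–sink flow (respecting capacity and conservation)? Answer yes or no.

Every edge has 0 ≤ f(e) ≤ cap(e).
At each intermediate node, inflow equals outflow.

Yes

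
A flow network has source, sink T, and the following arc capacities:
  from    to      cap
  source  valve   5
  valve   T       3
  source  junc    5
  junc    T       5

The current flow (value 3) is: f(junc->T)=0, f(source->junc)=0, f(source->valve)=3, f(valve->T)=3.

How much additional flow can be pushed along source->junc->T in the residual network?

5

Residual capacities along the path: source->junc: 5, junc->T: 5.
Minimum is 5.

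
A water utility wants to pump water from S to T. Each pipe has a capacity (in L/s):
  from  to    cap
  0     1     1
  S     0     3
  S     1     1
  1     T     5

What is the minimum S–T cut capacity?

2

Max flow = 2 (via 2 augmenting paths).
In the residual at optimum, the set reachable from S is {0, S}.
Cut edges: S->1 (cap 1), 0->1 (cap 1). Sum = 2.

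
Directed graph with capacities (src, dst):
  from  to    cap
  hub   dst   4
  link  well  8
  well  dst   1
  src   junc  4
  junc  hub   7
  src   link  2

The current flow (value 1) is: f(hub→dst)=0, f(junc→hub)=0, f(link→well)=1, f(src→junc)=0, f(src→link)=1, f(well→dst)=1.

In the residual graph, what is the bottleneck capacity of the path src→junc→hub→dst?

4

Residual capacities along the path: src→junc: 4, junc→hub: 7, hub→dst: 4.
Minimum is 4.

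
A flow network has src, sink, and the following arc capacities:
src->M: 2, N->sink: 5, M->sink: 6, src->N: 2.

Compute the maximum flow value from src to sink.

Augment src->N->sink: bottleneck 2. Total 2.
Augment src->M->sink: bottleneck 2. Total 4.
No augmenting path remains in the residual graph.

4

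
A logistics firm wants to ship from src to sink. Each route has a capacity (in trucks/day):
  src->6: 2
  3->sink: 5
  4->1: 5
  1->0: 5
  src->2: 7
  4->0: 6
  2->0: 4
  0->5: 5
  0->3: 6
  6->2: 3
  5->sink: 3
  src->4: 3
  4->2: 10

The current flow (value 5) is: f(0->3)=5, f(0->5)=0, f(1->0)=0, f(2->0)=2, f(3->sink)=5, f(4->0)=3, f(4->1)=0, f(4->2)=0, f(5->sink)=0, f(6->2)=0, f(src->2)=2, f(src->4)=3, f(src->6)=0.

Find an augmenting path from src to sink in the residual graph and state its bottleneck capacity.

Residual along src->2->0->5->sink: src->2: 5, 2->0: 2, 0->5: 5, 5->sink: 3.
Bottleneck = min = 2.

src->2->0->5->sink, bottleneck 2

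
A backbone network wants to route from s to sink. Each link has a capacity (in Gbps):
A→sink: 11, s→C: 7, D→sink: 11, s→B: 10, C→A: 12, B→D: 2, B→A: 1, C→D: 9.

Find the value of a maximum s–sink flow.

Augment s→C→A→sink: bottleneck 7. Total 7.
Augment s→B→A→sink: bottleneck 1. Total 8.
Augment s→B→D→sink: bottleneck 2. Total 10.
No augmenting path remains in the residual graph.

10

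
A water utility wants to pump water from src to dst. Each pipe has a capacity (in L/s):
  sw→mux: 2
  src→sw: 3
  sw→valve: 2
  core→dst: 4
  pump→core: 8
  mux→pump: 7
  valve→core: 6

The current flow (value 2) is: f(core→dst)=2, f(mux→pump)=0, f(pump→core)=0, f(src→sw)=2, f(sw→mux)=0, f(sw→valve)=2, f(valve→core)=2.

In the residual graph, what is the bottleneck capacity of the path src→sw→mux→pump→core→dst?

Residual capacities along the path: src→sw: 1, sw→mux: 2, mux→pump: 7, pump→core: 8, core→dst: 2.
Minimum is 1.

1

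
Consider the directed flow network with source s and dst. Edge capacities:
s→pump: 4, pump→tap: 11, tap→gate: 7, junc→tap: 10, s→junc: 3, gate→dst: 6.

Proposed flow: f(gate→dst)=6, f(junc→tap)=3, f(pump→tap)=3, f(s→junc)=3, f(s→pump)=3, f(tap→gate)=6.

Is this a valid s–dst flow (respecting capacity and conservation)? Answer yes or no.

Yes

Every edge has 0 ≤ f(e) ≤ cap(e).
At each intermediate node, inflow equals outflow.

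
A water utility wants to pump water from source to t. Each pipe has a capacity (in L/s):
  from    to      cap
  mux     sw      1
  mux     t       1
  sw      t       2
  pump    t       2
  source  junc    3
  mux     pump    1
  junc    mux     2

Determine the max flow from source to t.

Augment source->junc->mux->t: bottleneck 1. Total 1.
Augment source->junc->mux->sw->t: bottleneck 1. Total 2.
No augmenting path remains in the residual graph.

2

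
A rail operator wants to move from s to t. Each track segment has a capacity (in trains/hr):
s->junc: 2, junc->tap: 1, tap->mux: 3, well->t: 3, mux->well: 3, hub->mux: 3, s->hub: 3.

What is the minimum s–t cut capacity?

Max flow = 3 (via 1 augmenting path).
In the residual at optimum, the set reachable from s is {hub, junc, mux, s, tap}.
Cut edges: mux->well (cap 3). Sum = 3.

3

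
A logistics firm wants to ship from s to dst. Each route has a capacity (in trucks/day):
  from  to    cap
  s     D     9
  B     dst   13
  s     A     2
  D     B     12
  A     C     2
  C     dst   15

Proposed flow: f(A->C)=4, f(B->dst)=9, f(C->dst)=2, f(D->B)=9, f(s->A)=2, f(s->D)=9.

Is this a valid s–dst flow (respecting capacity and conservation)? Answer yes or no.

Capacity violated on A->C: flow 4 > capacity 2.

No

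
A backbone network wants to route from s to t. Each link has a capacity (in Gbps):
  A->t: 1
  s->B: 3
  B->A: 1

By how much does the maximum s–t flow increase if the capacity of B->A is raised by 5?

Original max flow = 1.
Even with extra capacity on B->A, another cut of capacity 1 remains binding.
New max flow = 1. Increase = 0.

0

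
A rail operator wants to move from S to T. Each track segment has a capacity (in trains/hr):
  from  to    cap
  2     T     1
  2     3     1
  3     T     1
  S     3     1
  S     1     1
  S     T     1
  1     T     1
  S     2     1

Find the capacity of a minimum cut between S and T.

Max flow = 4 (via 4 augmenting paths).
In the residual at optimum, the set reachable from S is {S}.
Cut edges: S->1 (cap 1), S->2 (cap 1), S->3 (cap 1), S->T (cap 1). Sum = 4.

4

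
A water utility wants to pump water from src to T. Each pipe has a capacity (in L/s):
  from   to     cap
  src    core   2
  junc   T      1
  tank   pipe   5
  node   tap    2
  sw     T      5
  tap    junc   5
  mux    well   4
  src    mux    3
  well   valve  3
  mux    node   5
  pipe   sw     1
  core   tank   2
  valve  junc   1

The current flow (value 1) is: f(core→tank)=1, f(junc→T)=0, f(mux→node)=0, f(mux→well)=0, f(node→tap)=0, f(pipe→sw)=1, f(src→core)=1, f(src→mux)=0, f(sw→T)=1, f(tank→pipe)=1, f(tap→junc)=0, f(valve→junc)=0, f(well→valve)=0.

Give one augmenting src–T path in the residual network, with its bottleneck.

Residual along src→mux→well→valve→junc→T: src→mux: 3, mux→well: 4, well→valve: 3, valve→junc: 1, junc→T: 1.
Bottleneck = min = 1.

src→mux→well→valve→junc→T, bottleneck 1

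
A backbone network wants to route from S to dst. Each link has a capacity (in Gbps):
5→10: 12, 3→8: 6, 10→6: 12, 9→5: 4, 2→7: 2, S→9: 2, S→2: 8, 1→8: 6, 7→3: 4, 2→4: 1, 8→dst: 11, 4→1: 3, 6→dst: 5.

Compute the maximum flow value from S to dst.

5

Augment S→9→5→10→6→dst: bottleneck 2. Total 2.
Augment S→2→4→1→8→dst: bottleneck 1. Total 3.
Augment S→2→7→3→8→dst: bottleneck 2. Total 5.
No augmenting path remains in the residual graph.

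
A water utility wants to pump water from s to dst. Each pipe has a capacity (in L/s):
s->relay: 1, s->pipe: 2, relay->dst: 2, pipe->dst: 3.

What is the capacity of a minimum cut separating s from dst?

3

Max flow = 3 (via 2 augmenting paths).
In the residual at optimum, the set reachable from s is {s}.
Cut edges: s->pipe (cap 2), s->relay (cap 1). Sum = 3.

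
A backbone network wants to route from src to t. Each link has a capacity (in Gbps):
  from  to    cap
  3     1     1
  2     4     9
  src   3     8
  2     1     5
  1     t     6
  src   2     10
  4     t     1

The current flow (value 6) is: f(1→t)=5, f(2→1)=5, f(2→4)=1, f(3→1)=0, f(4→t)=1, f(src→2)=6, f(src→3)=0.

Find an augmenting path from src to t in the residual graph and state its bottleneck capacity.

src→3→1→t, bottleneck 1

Residual along src→3→1→t: src→3: 8, 3→1: 1, 1→t: 1.
Bottleneck = min = 1.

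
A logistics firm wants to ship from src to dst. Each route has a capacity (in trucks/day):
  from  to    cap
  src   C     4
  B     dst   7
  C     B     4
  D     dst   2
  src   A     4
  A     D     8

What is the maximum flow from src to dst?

6

Augment src→A→D→dst: bottleneck 2. Total 2.
Augment src→C→B→dst: bottleneck 4. Total 6.
No augmenting path remains in the residual graph.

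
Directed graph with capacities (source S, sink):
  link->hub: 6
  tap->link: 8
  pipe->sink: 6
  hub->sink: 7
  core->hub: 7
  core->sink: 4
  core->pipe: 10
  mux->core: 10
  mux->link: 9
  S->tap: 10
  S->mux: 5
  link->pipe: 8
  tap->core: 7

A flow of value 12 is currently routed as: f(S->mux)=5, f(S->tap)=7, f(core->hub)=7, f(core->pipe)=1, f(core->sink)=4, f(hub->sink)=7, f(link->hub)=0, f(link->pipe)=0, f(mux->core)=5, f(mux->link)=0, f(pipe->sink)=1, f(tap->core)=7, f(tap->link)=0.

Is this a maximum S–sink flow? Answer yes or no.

No

Residual path S->tap->link->pipe->sink has bottleneck 3 > 0.
Pushing 3 along it raises the flow to 15, so the given flow is not maximum.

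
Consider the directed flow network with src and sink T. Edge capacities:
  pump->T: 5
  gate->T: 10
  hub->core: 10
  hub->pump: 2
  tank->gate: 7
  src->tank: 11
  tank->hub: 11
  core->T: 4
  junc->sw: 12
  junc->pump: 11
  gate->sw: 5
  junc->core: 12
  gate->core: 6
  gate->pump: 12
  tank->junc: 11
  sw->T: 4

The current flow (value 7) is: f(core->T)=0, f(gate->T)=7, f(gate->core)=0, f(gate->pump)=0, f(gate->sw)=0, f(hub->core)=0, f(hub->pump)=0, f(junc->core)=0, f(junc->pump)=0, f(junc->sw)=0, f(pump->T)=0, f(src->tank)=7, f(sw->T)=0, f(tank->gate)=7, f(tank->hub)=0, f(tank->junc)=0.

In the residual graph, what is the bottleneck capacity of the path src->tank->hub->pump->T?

2

Residual capacities along the path: src->tank: 4, tank->hub: 11, hub->pump: 2, pump->T: 5.
Minimum is 2.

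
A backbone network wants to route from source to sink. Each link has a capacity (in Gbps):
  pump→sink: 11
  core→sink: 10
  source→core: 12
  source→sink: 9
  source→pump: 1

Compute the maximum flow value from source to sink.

20

Augment source→sink: bottleneck 9. Total 9.
Augment source→pump→sink: bottleneck 1. Total 10.
Augment source→core→sink: bottleneck 10. Total 20.
No augmenting path remains in the residual graph.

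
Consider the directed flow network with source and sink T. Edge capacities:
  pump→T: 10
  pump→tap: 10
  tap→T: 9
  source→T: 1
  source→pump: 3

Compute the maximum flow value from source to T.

4

Augment source→T: bottleneck 1. Total 1.
Augment source→pump→T: bottleneck 3. Total 4.
No augmenting path remains in the residual graph.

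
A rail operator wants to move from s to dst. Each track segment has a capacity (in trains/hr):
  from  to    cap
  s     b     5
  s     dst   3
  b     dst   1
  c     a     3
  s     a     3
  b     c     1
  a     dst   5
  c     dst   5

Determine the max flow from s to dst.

Augment s→dst: bottleneck 3. Total 3.
Augment s→b→dst: bottleneck 1. Total 4.
Augment s→a→dst: bottleneck 3. Total 7.
Augment s→b→c→dst: bottleneck 1. Total 8.
No augmenting path remains in the residual graph.

8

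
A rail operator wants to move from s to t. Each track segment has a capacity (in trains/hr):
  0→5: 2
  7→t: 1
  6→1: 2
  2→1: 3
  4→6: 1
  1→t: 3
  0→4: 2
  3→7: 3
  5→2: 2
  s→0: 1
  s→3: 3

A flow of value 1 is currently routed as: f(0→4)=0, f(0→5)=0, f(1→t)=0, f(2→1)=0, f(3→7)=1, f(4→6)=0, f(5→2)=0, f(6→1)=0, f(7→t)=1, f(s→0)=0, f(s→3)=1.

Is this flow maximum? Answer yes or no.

No

Residual path s→0→5→2→1→t has bottleneck 1 > 0.
Pushing 1 along it raises the flow to 2, so the given flow is not maximum.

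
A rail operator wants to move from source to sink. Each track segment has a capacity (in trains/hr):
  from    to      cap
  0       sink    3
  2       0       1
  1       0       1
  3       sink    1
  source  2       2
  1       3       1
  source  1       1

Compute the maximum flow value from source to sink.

2

Augment source->1->3->sink: bottleneck 1. Total 1.
Augment source->2->0->sink: bottleneck 1. Total 2.
No augmenting path remains in the residual graph.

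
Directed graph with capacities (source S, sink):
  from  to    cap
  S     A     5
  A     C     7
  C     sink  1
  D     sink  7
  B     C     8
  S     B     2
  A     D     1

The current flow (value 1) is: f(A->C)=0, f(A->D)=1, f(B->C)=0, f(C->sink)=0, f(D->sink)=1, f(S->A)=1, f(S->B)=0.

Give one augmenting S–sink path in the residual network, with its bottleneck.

Residual along S->A->C->sink: S->A: 4, A->C: 7, C->sink: 1.
Bottleneck = min = 1.

S->A->C->sink, bottleneck 1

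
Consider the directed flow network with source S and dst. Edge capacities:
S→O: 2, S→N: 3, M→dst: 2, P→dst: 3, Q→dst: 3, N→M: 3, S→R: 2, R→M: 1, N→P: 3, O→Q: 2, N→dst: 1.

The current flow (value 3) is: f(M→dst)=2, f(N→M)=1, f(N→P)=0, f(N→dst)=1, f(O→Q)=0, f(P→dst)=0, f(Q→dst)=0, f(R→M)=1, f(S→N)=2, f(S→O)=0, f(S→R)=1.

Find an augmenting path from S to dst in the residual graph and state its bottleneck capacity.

S→N→P→dst, bottleneck 1

Residual along S→N→P→dst: S→N: 1, N→P: 3, P→dst: 3.
Bottleneck = min = 1.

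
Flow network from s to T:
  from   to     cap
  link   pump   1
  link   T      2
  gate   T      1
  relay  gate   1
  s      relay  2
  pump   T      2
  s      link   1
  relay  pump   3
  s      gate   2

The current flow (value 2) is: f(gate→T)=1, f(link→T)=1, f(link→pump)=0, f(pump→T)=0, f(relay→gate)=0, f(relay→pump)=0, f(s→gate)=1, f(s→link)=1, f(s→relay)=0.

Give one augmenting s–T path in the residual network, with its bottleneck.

Residual along s→relay→pump→T: s→relay: 2, relay→pump: 3, pump→T: 2.
Bottleneck = min = 2.

s→relay→pump→T, bottleneck 2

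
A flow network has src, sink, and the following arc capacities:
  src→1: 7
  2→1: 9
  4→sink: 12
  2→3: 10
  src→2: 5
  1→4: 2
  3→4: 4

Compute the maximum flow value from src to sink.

Augment src→1→4→sink: bottleneck 2. Total 2.
Augment src→2→3→4→sink: bottleneck 4. Total 6.
No augmenting path remains in the residual graph.

6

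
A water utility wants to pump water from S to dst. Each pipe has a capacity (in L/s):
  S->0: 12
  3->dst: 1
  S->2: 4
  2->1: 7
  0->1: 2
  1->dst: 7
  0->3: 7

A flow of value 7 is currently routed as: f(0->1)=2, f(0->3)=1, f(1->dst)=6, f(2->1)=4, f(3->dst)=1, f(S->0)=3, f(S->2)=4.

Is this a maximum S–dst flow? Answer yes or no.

Residual reachable from S: {0, 3, S}; dst is not reachable.
Saturated cut: S->2, 0->1, 3->dst with total capacity 7 = current flow value. Flow is maximum.

Yes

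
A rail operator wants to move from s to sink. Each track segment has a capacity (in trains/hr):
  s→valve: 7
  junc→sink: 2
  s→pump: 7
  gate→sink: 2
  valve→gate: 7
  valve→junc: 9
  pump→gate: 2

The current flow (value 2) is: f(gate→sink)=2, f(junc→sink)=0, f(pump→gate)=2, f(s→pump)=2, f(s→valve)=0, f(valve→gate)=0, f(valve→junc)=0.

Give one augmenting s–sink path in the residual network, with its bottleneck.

s→valve→junc→sink, bottleneck 2

Residual along s→valve→junc→sink: s→valve: 7, valve→junc: 9, junc→sink: 2.
Bottleneck = min = 2.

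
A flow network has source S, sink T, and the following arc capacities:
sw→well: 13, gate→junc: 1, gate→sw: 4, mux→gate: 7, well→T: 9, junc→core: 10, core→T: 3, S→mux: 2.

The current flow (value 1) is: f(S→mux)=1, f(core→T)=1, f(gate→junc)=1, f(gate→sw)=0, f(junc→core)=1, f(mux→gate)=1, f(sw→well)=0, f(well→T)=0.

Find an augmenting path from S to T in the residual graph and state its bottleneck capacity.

S→mux→gate→sw→well→T, bottleneck 1

Residual along S→mux→gate→sw→well→T: S→mux: 1, mux→gate: 6, gate→sw: 4, sw→well: 13, well→T: 9.
Bottleneck = min = 1.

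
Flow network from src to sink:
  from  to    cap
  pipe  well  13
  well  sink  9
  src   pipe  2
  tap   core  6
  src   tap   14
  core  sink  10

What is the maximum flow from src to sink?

8

Augment src->tap->core->sink: bottleneck 6. Total 6.
Augment src->pipe->well->sink: bottleneck 2. Total 8.
No augmenting path remains in the residual graph.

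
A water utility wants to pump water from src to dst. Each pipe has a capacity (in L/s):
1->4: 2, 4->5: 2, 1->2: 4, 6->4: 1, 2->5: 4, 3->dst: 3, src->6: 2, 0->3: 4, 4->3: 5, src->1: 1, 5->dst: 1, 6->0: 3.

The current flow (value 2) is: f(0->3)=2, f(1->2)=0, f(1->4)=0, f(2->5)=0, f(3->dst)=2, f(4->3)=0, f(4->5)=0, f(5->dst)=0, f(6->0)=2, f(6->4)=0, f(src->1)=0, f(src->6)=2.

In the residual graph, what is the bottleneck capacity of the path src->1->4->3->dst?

1

Residual capacities along the path: src->1: 1, 1->4: 2, 4->3: 5, 3->dst: 1.
Minimum is 1.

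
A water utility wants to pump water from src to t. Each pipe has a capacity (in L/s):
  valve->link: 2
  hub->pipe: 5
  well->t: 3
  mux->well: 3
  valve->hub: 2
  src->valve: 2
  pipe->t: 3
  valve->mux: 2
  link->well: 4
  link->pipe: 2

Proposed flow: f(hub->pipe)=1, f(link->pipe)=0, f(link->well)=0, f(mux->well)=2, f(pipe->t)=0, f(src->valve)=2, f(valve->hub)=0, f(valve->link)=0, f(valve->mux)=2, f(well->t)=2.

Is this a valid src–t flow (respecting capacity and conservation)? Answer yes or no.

Conservation fails at hub: inflow 0 ≠ outflow 1.

No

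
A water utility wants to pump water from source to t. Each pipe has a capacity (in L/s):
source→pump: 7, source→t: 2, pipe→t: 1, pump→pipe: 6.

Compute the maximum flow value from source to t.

3

Augment source→t: bottleneck 2. Total 2.
Augment source→pump→pipe→t: bottleneck 1. Total 3.
No augmenting path remains in the residual graph.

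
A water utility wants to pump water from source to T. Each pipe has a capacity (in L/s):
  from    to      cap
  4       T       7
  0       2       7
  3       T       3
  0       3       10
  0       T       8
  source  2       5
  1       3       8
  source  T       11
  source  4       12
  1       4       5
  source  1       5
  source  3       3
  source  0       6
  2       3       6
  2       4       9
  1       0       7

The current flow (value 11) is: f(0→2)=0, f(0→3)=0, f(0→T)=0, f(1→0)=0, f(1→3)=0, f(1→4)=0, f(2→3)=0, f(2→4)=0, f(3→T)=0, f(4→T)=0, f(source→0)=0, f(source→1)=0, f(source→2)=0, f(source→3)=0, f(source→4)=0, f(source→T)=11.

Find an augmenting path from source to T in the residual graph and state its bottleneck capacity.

Residual along source→0→T: source→0: 6, 0→T: 8.
Bottleneck = min = 6.

source→0→T, bottleneck 6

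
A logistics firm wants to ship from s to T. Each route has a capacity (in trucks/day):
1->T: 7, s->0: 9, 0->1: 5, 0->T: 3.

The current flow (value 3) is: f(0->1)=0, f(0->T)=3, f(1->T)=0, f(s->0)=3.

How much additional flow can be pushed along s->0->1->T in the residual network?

5

Residual capacities along the path: s->0: 6, 0->1: 5, 1->T: 7.
Minimum is 5.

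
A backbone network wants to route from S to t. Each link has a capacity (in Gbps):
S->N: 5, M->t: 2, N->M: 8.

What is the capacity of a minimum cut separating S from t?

Max flow = 2 (via 1 augmenting path).
In the residual at optimum, the set reachable from S is {M, N, S}.
Cut edges: M->t (cap 2). Sum = 2.

2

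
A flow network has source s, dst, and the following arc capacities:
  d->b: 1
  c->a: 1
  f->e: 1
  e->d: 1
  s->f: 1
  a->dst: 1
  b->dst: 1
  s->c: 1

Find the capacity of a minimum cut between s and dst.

Max flow = 2 (via 2 augmenting paths).
In the residual at optimum, the set reachable from s is {s}.
Cut edges: s->c (cap 1), s->f (cap 1). Sum = 2.

2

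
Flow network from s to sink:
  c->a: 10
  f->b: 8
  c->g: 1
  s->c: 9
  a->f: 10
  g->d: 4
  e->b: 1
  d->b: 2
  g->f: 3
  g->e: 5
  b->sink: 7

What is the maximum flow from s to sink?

7

Augment s->c->g->d->b->sink: bottleneck 1. Total 1.
Augment s->c->a->f->b->sink: bottleneck 6. Total 7.
No augmenting path remains in the residual graph.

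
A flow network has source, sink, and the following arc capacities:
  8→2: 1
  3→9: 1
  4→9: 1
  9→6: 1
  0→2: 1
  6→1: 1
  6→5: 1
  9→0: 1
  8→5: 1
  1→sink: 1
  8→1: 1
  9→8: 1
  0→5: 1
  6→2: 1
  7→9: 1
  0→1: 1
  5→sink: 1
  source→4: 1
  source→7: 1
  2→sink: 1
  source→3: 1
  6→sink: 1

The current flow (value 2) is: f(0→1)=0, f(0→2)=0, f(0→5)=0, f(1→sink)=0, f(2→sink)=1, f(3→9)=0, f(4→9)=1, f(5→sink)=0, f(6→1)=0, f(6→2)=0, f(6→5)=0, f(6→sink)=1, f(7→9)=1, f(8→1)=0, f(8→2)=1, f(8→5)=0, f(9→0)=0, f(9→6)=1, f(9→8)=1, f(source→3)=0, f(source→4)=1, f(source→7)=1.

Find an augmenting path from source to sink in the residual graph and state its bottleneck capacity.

Residual along source→3→9→0→1→sink: source→3: 1, 3→9: 1, 9→0: 1, 0→1: 1, 1→sink: 1.
Bottleneck = min = 1.

source→3→9→0→1→sink, bottleneck 1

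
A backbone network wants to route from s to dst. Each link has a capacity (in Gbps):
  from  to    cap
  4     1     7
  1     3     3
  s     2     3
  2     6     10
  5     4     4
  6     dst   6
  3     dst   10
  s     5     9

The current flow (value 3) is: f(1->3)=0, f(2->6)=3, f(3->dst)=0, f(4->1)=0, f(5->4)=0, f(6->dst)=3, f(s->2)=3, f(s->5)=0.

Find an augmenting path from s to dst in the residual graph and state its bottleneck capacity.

s->5->4->1->3->dst, bottleneck 3

Residual along s->5->4->1->3->dst: s->5: 9, 5->4: 4, 4->1: 7, 1->3: 3, 3->dst: 10.
Bottleneck = min = 3.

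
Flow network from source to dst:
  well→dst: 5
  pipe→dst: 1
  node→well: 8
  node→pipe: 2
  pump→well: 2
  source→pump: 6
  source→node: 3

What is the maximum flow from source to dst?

5

Augment source→node→pipe→dst: bottleneck 1. Total 1.
Augment source→node→well→dst: bottleneck 2. Total 3.
Augment source→pump→well→dst: bottleneck 2. Total 5.
No augmenting path remains in the residual graph.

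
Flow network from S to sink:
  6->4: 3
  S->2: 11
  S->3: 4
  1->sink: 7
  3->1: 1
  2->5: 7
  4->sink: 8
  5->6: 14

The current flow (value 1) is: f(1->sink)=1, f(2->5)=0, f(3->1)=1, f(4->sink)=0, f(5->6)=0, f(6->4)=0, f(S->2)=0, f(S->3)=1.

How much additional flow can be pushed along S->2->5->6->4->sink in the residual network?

3

Residual capacities along the path: S->2: 11, 2->5: 7, 5->6: 14, 6->4: 3, 4->sink: 8.
Minimum is 3.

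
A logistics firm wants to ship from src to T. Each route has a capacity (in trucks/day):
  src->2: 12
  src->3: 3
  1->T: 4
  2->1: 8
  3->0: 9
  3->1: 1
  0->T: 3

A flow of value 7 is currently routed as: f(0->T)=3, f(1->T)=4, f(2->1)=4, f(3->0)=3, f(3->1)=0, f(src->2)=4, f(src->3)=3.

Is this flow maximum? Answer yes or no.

Residual reachable from src: {1, 2, src}; T is not reachable.
Saturated cut: src->3, 1->T with total capacity 7 = current flow value. Flow is maximum.

Yes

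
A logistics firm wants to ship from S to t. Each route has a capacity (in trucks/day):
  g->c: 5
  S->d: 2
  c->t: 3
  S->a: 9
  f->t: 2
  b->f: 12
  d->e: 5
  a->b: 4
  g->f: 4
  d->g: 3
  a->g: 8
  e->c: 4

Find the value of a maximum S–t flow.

Augment S->a->b->f->t: bottleneck 2. Total 2.
Augment S->a->g->c->t: bottleneck 3. Total 5.
No augmenting path remains in the residual graph.

5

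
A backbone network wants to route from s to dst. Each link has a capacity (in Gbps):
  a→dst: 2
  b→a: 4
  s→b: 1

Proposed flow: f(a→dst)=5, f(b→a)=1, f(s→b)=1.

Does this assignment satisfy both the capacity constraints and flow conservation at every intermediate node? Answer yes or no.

No

Capacity violated on a→dst: flow 5 > capacity 2.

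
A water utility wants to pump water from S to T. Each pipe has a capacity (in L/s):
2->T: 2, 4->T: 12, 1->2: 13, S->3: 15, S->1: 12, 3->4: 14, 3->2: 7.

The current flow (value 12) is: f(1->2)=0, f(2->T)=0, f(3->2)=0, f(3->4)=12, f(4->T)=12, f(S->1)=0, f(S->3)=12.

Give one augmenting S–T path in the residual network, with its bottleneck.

S->3->2->T, bottleneck 2

Residual along S->3->2->T: S->3: 3, 3->2: 7, 2->T: 2.
Bottleneck = min = 2.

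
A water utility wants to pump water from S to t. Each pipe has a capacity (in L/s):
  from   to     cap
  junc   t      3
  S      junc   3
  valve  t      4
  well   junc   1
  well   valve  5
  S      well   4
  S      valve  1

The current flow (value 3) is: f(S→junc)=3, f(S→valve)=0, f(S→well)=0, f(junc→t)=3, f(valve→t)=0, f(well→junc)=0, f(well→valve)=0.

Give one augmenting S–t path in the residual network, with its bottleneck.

Residual along S→valve→t: S→valve: 1, valve→t: 4.
Bottleneck = min = 1.

S→valve→t, bottleneck 1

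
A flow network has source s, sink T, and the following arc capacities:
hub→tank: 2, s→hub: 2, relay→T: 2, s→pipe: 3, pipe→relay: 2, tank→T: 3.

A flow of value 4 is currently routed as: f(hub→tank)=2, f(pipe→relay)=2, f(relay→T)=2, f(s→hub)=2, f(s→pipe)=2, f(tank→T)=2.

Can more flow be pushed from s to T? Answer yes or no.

Residual reachable from s: {pipe, s}; T is not reachable.
Saturated cut: pipe→relay, s→hub with total capacity 4 = current flow value. Flow is maximum.

No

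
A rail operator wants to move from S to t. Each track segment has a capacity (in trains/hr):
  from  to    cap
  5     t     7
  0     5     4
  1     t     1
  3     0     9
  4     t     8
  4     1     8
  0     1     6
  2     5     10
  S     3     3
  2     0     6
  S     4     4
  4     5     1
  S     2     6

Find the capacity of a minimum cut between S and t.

Max flow = 12 (via 4 augmenting paths).
In the residual at optimum, the set reachable from S is {0, 1, 2, 3, 5, S}.
Cut edges: S->4 (cap 4), 5->t (cap 7), 1->t (cap 1). Sum = 12.

12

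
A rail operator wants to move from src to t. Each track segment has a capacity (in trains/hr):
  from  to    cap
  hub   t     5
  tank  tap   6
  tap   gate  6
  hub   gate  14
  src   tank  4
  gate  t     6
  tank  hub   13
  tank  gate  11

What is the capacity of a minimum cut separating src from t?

4

Max flow = 4 (via 1 augmenting path).
In the residual at optimum, the set reachable from src is {src}.
Cut edges: src->tank (cap 4). Sum = 4.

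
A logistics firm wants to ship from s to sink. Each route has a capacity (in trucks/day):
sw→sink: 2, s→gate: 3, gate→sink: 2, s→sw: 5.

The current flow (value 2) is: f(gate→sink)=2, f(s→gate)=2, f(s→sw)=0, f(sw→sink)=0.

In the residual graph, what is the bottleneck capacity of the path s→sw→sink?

2

Residual capacities along the path: s→sw: 5, sw→sink: 2.
Minimum is 2.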